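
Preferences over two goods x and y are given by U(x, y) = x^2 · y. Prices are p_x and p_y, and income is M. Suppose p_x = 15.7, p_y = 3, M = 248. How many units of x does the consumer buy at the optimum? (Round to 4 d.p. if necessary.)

x* = 10.5308

MU_x/MU_y = (2·y)/(x); tangency sets this equal to p_x/p_y.
So 2·p_y·y = p_x·x; combined with the budget, a share 2/3 of income goes to x.
Demand: x*(p_x,p_y,M) = 2/3·M/p_x and y* = 1/3·M/p_y.
At p_x=15.7, p_y=3, M=248: x* = 2/3·248/15.7 = 10.5308.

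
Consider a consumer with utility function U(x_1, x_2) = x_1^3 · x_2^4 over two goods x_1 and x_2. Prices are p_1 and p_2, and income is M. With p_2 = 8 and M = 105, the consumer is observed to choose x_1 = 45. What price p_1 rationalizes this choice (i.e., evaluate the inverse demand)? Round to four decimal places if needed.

MU_x_1/MU_x_2 = (3·x_2)/(4·x_1); tangency sets this equal to p_1/p_2.
Rearranging, p_2·x_2 = (4/3)·p_1·x_1. Substituting into the budget gives p_1·x_1·(1 + (4/3)) = M.
Demand: x_1*(p_1,p_2,M) = 3/7·M/p_1 and x_2* = 4/7·M/p_2.
Set x_1* = 45 in the demand function and solve for p_1: p_1 = 1.

p_1 = 1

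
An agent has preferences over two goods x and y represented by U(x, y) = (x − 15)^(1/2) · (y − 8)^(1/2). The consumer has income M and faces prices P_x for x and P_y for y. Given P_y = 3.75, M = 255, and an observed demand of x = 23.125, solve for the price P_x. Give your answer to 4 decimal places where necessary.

P_x = 7.2

This is Cobb-Douglas in (x−15, y−8): tangency gives 0.5·P_y·(y−8) = 0.5·P_x·(x−15).
After buying the subsistence bundle (15, 8), a share 0.5 of the remaining income goes to x: x* = 15 + 0.5·(M − 15P_x − 8P_y)/P_x.
Set x* = 23.125 in the demand function and solve for P_x: P_x = 7.2.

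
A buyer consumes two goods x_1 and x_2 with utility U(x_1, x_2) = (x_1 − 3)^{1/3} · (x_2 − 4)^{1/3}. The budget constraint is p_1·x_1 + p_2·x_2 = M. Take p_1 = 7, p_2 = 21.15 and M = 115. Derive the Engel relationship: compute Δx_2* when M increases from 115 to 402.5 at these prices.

Δx_2* = 6.7967

This is Cobb-Douglas in (x_1−3, x_2−4): tangency gives 1/3·p_2·(x_2−4) = 1/3·p_1·(x_1−3).
Substituting into the budget: x_1* = 3 + 0.5·(M − 3·p_1 − 4·p_2)/p_1, and x_2* = 4 + 0.5·(…)/p_2.
Discretionary income = 115 − 3·7 − 4·21.15 = 9.4; x_2* = 4 + 0.5·9.4/21.15 = 4.2222.
At M' = 402.5: x_2* = 11.0189. Change: 11.0189 − 4.2222 = 6.7967.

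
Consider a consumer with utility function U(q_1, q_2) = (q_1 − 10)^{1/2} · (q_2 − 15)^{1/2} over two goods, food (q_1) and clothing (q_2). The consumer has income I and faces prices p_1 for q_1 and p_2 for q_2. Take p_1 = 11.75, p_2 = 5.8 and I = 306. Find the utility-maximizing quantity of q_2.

q_2* = 23.75

MRS = (q_2−15)/(q_1−10). Tangency with p_1/p_2 gives q_2−15 = (p_1/p_2)·(q_1−10).
After buying the subsistence bundle (10, 15), a share 0.5 of the remaining income goes to q_1: q_1* = 10 + 0.5·(I − 10p_1 − 15p_2)/p_1.
Discretionary income = 306 − 10·11.75 − 15·5.8 = 101.5; q_2* = 15 + 0.5·101.5/5.8 = 23.75.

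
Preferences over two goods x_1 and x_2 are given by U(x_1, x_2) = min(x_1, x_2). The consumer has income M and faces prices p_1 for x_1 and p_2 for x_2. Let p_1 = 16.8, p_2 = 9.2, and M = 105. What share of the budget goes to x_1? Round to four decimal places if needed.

Leontief preferences: the optimum is at the kink where x_1/1 = x_2/1, i.e. x_2 = x_1.
Budget: p_1·x_1 + p_2·x_1 = M, so (p_1 + p_2)·x_1 = M.
Demand: x_1*(p_1,p_2,M) = M/(p_1 + p_2), x_2* = M/(p_1 + p_2).
Here 16.8 + 9.2 = 26, giving x_1* = 4.0385 and x_2* = 4.0385.
Expenditure on x_1: 16.8·4.0385 = 67.8462; share = 0.6462.

share on x_1 = 0.6462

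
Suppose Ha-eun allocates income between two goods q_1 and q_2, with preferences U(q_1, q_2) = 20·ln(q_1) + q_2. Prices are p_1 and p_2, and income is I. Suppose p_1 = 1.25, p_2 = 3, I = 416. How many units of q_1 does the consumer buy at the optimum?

q_1* = 48

Set MRS = p_1/p_2: (20/q_1)/1 = p_1/p_2.
So q_1*(p_1,p_2) = 20·p_2/p_1, independent of income; and q_2* = (I − 20·p_2)/p_2.
At the given prices: q_1* = 20·3/1.25 = 48.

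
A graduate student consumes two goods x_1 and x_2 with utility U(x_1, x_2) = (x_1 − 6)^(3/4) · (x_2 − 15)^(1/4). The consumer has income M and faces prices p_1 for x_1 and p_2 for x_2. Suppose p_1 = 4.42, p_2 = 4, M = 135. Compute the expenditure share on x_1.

share on x_1 = 0.4658

This is Cobb-Douglas in (x_1−6, x_2−15): tangency gives 0.75·p_2·(x_2−15) = 0.25·p_1·(x_1−6).
After buying the subsistence bundle (6, 15), a share 0.75 of the remaining income goes to x_1: x_1* = 6 + 0.75·(M − 6p_1 − 15p_2)/p_1.
Discretionary income = 135 − 6·4.42 − 15·4 = 48.48; x_1* = 6 + 0.75·48.48/4.42 = 14.2262; x_2* = 15 + 0.25·48.48/4 = 18.03.
Expenditure on x_1: 4.42·14.2262 = 62.88; share = 0.4658.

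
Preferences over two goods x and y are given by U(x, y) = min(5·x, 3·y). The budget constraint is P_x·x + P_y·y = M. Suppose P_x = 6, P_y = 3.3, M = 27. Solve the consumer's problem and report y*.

y* = 3.913

Leontief preferences: the optimum is at the kink where x/3 = y/5, i.e. y = (5/3)·x.
Budget: P_x·x + P_y·(5/3)·x = M, so (3·P_x + 5·P_y)·x = 3·M.
Demand: x*(P_x,P_y,M) = 3·M/(3·P_x + 5·P_y), y* = 5·M/(3·P_x + 5·P_y).
Here 3·6 + 5·3.3 = 34.5, giving y* = 3.913.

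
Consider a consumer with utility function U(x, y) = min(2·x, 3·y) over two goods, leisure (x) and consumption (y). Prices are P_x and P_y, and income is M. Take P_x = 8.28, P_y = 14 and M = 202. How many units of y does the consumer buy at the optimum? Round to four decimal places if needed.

Leontief preferences: the optimum is at the kink where x/3 = y/2, i.e. y = (2/3)·x.
Budget: P_x·x + P_y·(2/3)·x = M, so (3·P_x + 2·P_y)·x = 3·M.
Demand: x*(P_x,P_y,M) = 3·M/(3·P_x + 2·P_y), y* = 2·M/(3·P_x + 2·P_y).
Here 3·8.28 + 2·14 = 52.84, giving y* = 7.6457.

y* = 7.6457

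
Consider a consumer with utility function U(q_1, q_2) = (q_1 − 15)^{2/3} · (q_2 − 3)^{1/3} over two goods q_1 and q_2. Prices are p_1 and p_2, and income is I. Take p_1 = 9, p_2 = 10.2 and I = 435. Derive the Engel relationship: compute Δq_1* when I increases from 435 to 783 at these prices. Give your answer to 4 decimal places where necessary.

Δq_1* = 25.7778

This is Cobb-Douglas in (q_1−15, q_2−3): tangency gives 2/3·p_2·(q_2−3) = 1/3·p_1·(q_1−15).
After buying the subsistence bundle (15, 3), a share 2/3 of the remaining income goes to q_1: q_1* = 15 + 2/3·(I − 15p_1 − 3p_2)/p_1.
Discretionary income = 435 − 15·9 − 3·10.2 = 269.4; q_1* = 15 + 2/3·269.4/9 = 34.9556.
At I' = 783: q_1* = 60.7333. Change: 60.7333 − 34.9556 = 25.7778.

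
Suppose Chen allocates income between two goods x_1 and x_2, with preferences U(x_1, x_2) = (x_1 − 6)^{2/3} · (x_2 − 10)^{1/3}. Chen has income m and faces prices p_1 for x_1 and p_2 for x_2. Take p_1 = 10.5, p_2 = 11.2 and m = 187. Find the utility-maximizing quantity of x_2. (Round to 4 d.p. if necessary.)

MRS = 2·(x_2−10)/(x_1−6). Tangency with p_1/p_2 gives x_2−10 = (1/2)·(p_1/p_2)·(x_1−6).
After buying the subsistence bundle (6, 10), a share 2/3 of the remaining income goes to x_1: x_1* = 6 + 2/3·(m − 6p_1 − 10p_2)/p_1.
Discretionary income = 187 − 6·10.5 − 10·11.2 = 12; x_2* = 10 + 1/3·12/11.2 = 10.3571.

x_2* = 10.3571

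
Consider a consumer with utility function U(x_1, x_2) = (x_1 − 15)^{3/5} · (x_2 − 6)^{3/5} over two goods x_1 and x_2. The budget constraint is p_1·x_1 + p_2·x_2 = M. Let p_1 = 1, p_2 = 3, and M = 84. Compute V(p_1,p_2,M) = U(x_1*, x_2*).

MRS = (x_2−6)/(x_1−15). Tangency with p_1/p_2 gives x_2−6 = (p_1/p_2)·(x_1−15).
Substituting into the budget: x_1* = 15 + 0.5·(M − 15·p_1 − 6·p_2)/p_1, and x_2* = 6 + 0.5·(…)/p_2.
Discretionary income = 84 − 15·1 − 6·3 = 51; x_1* = 15 + 0.5·51/1 = 40.5; x_2* = 6 + 0.5·51/3 = 14.5.
Utility at the optimum: U(40.5, 14.5) = 25.2102.

V = 25.2102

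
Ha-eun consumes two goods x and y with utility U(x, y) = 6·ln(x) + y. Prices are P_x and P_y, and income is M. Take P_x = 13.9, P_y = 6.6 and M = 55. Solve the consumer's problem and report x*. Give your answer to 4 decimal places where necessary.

x* = 2.8489

Set MRS = P_x/P_y: (6/x)/1 = P_x/P_y.
So x*(P_x,P_y) = 6·P_y/P_x, independent of income; and y* = (M − 6·P_y)/P_y.
At the given prices: x* = 6·6.6/13.9 = 2.8489.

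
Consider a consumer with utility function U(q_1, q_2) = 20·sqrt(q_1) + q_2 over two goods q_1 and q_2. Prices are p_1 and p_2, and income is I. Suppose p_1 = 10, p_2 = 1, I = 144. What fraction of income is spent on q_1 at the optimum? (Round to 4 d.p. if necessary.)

Utility is quasi-linear in q_2; the FOC for q_1 is 10/√q_1 = p_1/p_2.
Thus q_1* = (10·p_2/p_1)² — independent of I — with the rest of income spent on q_2.
Plugging in: q_1* = (10·1/10)² = 1, q_2* = 134.
Expenditure on q_1: 10·1 = 10; share = 0.0694.

share on q_1 = 0.0694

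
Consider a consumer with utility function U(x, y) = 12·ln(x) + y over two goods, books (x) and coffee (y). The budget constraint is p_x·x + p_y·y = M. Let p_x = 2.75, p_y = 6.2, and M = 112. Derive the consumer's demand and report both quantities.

x* = 27.0545, y* = 6.0645

MU_x = 12/x, MU_y = 1. Tangency: 12/x = p_x/p_y.
So x*(p_x,p_y) = 12·p_y/p_x, independent of income; and y* = (M − 12·p_y)/p_y.
At the given prices: x* = 12·6.2/2.75 = 27.0545, and y* = 6.0645.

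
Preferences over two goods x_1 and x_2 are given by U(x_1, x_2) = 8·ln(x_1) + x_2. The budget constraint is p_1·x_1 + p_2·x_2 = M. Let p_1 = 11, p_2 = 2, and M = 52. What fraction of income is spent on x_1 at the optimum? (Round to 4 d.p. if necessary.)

Set MRS = p_1/p_2: (8/x_1)/1 = p_1/p_2.
So x_1*(p_1,p_2) = 8·p_2/p_1, independent of income; and x_2* = (M − 8·p_2)/p_2.
At the given prices: x_1* = 8·2/11 = 1.4545, and x_2* = 18.
Expenditure on x_1: 11·1.4545 = 16; share = 0.3077.

share on x_1 = 0.3077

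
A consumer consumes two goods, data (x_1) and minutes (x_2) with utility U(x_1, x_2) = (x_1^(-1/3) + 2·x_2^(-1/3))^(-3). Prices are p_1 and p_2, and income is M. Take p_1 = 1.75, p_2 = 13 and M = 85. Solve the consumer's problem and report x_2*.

x_2* = 4.8071

MU_x_1 ∝ x_1^(-4/3), MU_x_2 ∝ 2·x_2^(-4/3), so MRS = (1/2)·(x_2/x_1)^(4/3) = p_1/p_2.
Hence x_2/x_1 = (2·p_1/p_2)^(1/(4/3)), i.e. raised to the 0.75 power.
With the ratio pinned down, the budget gives x_1* = M/(p_1 + p_2·(x_2/x_1)) and x_2* = (x_2/x_1)·x_1*.
Numerically x_2/x_1 = 0.373761, so x_1* = 85/(1.75 + 13·0.373761) = 12.8615 and x_2* = 0.373761·12.8615 = 4.8071.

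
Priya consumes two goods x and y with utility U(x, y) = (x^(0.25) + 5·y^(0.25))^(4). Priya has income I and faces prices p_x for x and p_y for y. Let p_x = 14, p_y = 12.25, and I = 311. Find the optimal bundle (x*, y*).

MRS = MU_x/MU_y = (1/5)·(y/x)^(0.75). Set equal to p_x/p_y.
Hence y/x = (5·p_x/p_y)^(1/(0.75)), i.e. raised to the 4/3 power.
With the ratio pinned down, the budget gives x* = I/(p_x + p_y·(y/x)) and y* = (y/x)·x*.
Numerically y/x = 10.21604, so x* = 311/(14 + 12.25·10.21604) = 2.2351 and y* = 10.21604·2.2351 = 22.8334.

x* = 2.2351, y* = 22.8334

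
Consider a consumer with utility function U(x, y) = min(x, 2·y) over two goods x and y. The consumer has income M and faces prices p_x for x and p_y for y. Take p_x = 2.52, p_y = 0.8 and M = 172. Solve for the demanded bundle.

Leontief preferences: the optimum is at the kink where x/2 = y/1, i.e. y = (1/2)·x.
Budget: p_x·x + p_y·(1/2)·x = M, so (2·p_x + p_y)·x = 2·M.
Demand: x*(p_x,p_y,M) = 2·M/(2·p_x + p_y), y* = M/(2·p_x + p_y).
Here 2·2.52 + 0.8 = 5.84, giving x* = 58.9041 and y* = 29.4521.

x* = 58.9041, y* = 29.4521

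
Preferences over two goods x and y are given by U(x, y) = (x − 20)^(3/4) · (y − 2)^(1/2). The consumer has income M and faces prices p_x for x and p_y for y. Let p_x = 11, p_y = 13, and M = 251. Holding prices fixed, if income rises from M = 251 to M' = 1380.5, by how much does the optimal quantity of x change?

Δx* = 61.6091

This is Cobb-Douglas in (x−20, y−2): tangency gives 0.75·p_y·(y−2) = 0.5·p_x·(x−20).
After buying the subsistence bundle (20, 2), a share 0.6 of the remaining income goes to x: x* = 20 + 0.6·(M − 20p_x − 2p_y)/p_x.
Discretionary income = 251 − 20·11 − 2·13 = 5; x* = 20 + 0.6·5/11 = 20.2727.
At M' = 1380.5: x* = 81.8818. Change: 81.8818 − 20.2727 = 61.6091.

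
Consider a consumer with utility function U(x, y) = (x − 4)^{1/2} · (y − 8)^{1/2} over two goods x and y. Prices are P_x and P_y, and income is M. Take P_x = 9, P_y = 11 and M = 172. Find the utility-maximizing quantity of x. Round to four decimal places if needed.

This is Cobb-Douglas in (x−4, y−8): tangency gives 0.5·P_y·(y−8) = 0.5·P_x·(x−4).
Substituting into the budget: x* = 4 + 0.5·(M − 4·P_x − 8·P_y)/P_x, and y* = 8 + 0.5·(…)/P_y.
Discretionary income = 172 − 4·9 − 8·11 = 48; x* = 4 + 0.5·48/9 = 6.6667.

x* = 6.6667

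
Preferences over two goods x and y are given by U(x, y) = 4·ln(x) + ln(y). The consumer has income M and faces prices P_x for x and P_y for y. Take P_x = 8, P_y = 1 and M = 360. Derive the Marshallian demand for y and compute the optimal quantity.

y* = 72

Tangency: MRS = 4·y/x = P_x/P_y.
So 4·P_y·y = P_x·x; combined with the budget, a share 0.8 of income goes to x.
Demand: x*(P_x,P_y,M) = 0.8·M/P_x and y* = 0.2·M/P_y.
At P_x=8, P_y=1, M=360: y* = 0.2·360/1 = 72.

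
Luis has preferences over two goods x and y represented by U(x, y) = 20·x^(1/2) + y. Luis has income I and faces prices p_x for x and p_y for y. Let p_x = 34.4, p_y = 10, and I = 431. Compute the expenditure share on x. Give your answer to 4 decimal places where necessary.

MU_x = 10/√x, MU_y = 1. Tangency: 10/√x = p_x/p_y.
Solve: √x = 10·p_y/p_x, so x*(p_x,p_y) = (10·p_y/p_x)², and y* = (I − p_x·x*)/p_y.
Plugging in: x* = (10·10/34.4)² = 8.4505, y* = 14.0302.
Expenditure on x: 34.4·8.4505 = 290.6977; share = 0.6745.

share on x = 0.6745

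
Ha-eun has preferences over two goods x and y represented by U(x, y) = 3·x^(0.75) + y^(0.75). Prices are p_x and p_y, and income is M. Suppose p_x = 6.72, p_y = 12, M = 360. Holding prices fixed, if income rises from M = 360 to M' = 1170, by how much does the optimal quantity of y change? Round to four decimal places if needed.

MU_x ∝ 3·x^(-0.25), MU_y ∝ y^(-0.25), so MRS = 3·(y/x)^(0.25) = p_x/p_y.
Solve for the ratio: y/x = [(1/3)·p_x/p_y]^(4).
With the ratio pinned down, the budget gives x* = M/(p_x + p_y·(y/x)) and y* = (y/x)·x*.
Numerically y/x = 0.001214, so x* = 360/(6.72 + 12·0.001214) = 53.4555 and y* = 0.001214·53.4555 = 0.0649.
At M' = 1170: y* = 0.2109. Change: 0.2109 − 0.0649 = 0.146.

Δy* = 0.146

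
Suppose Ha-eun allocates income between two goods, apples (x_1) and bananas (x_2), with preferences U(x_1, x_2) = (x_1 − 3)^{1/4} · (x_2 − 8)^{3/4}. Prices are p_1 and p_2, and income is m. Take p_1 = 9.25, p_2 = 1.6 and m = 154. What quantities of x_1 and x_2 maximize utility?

x_1* = 6.0662, x_2* = 61.1797

MRS = (1/3)·(x_2−8)/(x_1−3). Tangency with p_1/p_2 gives x_2−8 = 3·(p_1/p_2)·(x_1−3).
Substituting into the budget: x_1* = 3 + 0.25·(m − 3·p_1 − 8·p_2)/p_1, and x_2* = 8 + 0.75·(…)/p_2.
Discretionary income = 154 − 3·9.25 − 8·1.6 = 113.45; x_1* = 3 + 0.25·113.45/9.25 = 6.0662; x_2* = 8 + 0.75·113.45/1.6 = 61.1797.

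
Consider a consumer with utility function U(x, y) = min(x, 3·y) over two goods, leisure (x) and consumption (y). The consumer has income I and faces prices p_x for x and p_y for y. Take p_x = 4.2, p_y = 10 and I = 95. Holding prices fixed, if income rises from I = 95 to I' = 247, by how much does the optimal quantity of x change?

Leontief preferences: the optimum is at the kink where x/3 = y/1, i.e. y = (1/3)·x.
Budget: p_x·x + p_y·(1/3)·x = I, so (3·p_x + p_y)·x = 3·I.
Demand: x*(p_x,p_y,I) = 3·I/(3·p_x + p_y), y* = I/(3·p_x + p_y).
Here 3·4.2 + 10 = 22.6, giving x* = 12.6106.
At I' = 247: x* = 32.7876. Change: 32.7876 − 12.6106 = 20.177.

Δx* = 20.177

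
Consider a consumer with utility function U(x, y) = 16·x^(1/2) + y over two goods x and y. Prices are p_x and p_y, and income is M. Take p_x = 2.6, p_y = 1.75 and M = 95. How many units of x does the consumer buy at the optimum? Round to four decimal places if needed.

x* = 28.9941

MU_x = 8/√x, MU_y = 1. Tangency: 8/√x = p_x/p_y.
Thus x* = (8·p_y/p_x)² — independent of M — with the rest of income spent on y.
Plugging in: x* = (8·1.75/2.6)² = 28.9941.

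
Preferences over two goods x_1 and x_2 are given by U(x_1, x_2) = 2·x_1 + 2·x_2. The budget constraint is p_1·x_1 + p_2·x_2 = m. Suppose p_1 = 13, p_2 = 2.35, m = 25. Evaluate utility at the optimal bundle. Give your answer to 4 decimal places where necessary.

V = 21.2766

Linear utility — the consumer picks whichever good has higher MU/price: 2/13 = 0.1538 vs 2/2.35 = 0.8511.
x_2 gives more utility per dollar, so spend all income on x_2: x_2* = m/p_2, x_1* = 0.
Numerically: x_1* = 0, x_2* = 10.6383.
Utility at the optimum: U(0, 10.6383) = 21.2766.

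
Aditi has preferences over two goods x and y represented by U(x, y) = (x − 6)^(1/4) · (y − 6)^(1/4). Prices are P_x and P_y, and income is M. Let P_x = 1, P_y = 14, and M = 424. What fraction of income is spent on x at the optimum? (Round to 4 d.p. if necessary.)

share on x = 0.408

After buying the subsistence bundle (6, 6), a share 0.5 of the remaining income goes to x: x* = 6 + 0.5·(M − 6P_x − 6P_y)/P_x.
Discretionary income = 424 − 6·1 − 6·14 = 334; x* = 6 + 0.5·334/1 = 173; y* = 6 + 0.5·334/14 = 17.9286.
Expenditure on x: 1·173 = 173; share = 0.408.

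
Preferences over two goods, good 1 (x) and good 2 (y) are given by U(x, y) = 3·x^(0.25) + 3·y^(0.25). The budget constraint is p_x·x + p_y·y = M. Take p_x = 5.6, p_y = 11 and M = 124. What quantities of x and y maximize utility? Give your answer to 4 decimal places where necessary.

MU_x ∝ 3·x^(-0.75), MU_y ∝ 3·y^(-0.75), so MRS = (y/x)^(0.75) = p_x/p_y.
Solve for the ratio: y/x = [p_x/p_y]^(4/3).
Substitute y = (y/x)·x into the budget: x* = M/(p_x + p_y·(y/x)).
Numerically y/x = 0.4065, so x* = 124/(5.6 + 11·0.4065) = 12.312 and y* = 0.4065·12.312 = 5.0048.

x* = 12.312, y* = 5.0048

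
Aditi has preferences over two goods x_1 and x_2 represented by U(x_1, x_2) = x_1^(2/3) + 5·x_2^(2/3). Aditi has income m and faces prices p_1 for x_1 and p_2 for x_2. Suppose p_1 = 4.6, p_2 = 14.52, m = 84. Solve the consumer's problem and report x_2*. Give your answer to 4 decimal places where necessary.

x_2* = 5.358

MU_x_1 ∝ x_1^(-1/3), MU_x_2 ∝ 5·x_2^(-1/3), so MRS = (1/5)·(x_2/x_1)^(1/3) = p_1/p_2.
Solve for the ratio: x_2/x_1 = [5·p_1/p_2]^(3).
Substitute x_2 = (x_2/x_1)·x_1 into the budget: x_1* = m/(p_1 + p_2·(x_2/x_1)).
Numerically x_2/x_1 = 3.974511, so x_1* = 84/(4.6 + 14.52·3.974511) = 1.3481 and x_2* = 3.974511·1.3481 = 5.358.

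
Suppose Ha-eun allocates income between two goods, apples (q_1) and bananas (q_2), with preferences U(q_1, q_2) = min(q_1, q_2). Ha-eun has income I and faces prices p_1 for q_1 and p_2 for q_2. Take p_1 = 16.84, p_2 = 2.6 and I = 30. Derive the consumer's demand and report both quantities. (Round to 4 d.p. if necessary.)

With perfect complements, no substitution: consume in ratio q_1:q_2 = 1:1.
Budget: p_1·q_1 + p_2·q_1 = I, so (p_1 + p_2)·q_1 = I.
Demand: q_1*(p_1,p_2,I) = I/(p_1 + p_2), q_2* = I/(p_1 + p_2).
Here 16.84 + 2.6 = 19.44, giving q_1* = 1.5432 and q_2* = 1.5432.

q_1* = 1.5432, q_2* = 1.5432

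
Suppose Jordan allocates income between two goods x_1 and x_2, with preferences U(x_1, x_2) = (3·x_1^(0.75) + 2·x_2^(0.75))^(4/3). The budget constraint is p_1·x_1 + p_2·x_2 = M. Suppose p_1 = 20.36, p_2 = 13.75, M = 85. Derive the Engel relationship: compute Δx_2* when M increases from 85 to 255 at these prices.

Δx_2* = 4.8308

Numerically x_2/x_1 = 0.949588, so x_1* = 85/(20.36 + 13.75·0.949588) = 2.5436 and x_2* = 0.949588·2.5436 = 2.4154.
At M' = 255: x_2* = 7.2462. Change: 7.2462 − 2.4154 = 4.8308.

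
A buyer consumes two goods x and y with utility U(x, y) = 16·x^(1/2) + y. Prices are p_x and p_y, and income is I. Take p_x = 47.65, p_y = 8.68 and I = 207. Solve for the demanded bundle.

Set MRS = p_x/p_y: 8·x^(−1/2) = p_x/p_y.
Thus x* = (8·p_y/p_x)² — independent of I — with the rest of income spent on y.
Plugging in: x* = (8·8.68/47.65)² = 2.1237, y* = 12.1896.

x* = 2.1237, y* = 12.1896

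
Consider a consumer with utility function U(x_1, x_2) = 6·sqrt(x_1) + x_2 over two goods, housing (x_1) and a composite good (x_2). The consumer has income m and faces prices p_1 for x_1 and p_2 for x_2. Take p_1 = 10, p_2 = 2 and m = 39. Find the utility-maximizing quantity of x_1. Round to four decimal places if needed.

x_1* = 0.36

Thus x_1* = (3·p_2/p_1)² — independent of m — with the rest of income spent on x_2.
Plugging in: x_1* = (3·2/10)² = 0.36.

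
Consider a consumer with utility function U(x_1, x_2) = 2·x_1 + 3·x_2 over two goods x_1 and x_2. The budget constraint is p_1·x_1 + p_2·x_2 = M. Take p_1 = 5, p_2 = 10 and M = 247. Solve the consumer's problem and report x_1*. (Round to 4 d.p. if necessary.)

x_1* = 49.4

Numerically: x_1* = 49.4, x_2* = 0.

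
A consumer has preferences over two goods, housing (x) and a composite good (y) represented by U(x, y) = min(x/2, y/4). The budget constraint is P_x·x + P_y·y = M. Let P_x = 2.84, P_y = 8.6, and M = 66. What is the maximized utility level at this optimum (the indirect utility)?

Leontief preferences: the optimum is at the kink where x/2 = y/4, i.e. y = 2·x.
Budget: P_x·x + P_y·2·x = M, so (2·P_x + 4·P_y)·x = 2·M.
Demand: x*(P_x,P_y,M) = 2·M/(2·P_x + 4·P_y), y* = 4·M/(2·P_x + 4·P_y).
Here 2·2.84 + 4·8.6 = 40.08, giving x* = 3.2934 and y* = 6.5868.
Utility at the optimum: U(3.2934, 6.5868) = 1.6467.

V = 1.6467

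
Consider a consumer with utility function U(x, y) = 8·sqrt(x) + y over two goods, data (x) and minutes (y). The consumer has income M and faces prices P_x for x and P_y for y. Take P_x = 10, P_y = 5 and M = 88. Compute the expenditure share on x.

share on x = 0.4545

Solve: √x = 4·P_y/P_x, so x*(P_x,P_y) = (4·P_y/P_x)², and y* = (M − P_x·x*)/P_y.
Plugging in: x* = (4·5/10)² = 4, y* = 9.6.
Expenditure on x: 10·4 = 40; share = 0.4545.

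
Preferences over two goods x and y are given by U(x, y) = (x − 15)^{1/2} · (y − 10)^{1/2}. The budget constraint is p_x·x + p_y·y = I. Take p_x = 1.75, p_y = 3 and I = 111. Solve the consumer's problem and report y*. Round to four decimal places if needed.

MRS = (y−10)/(x−15). Tangency with p_x/p_y gives y−10 = (p_x/p_y)·(x−15).
After buying the subsistence bundle (15, 10), a share 0.5 of the remaining income goes to x: x* = 15 + 0.5·(I − 15p_x − 10p_y)/p_x.
Discretionary income = 111 − 15·1.75 − 10·3 = 54.75; y* = 10 + 0.5·54.75/3 = 19.125.

y* = 19.125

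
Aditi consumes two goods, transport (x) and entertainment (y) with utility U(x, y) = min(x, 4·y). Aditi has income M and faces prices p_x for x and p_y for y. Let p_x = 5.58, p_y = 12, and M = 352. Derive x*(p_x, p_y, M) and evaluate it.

x* = 41.0256

Leontief preferences: the optimum is at the kink where x/4 = y/1, i.e. y = (1/4)·x.
Budget: p_x·x + p_y·(1/4)·x = M, so (4·p_x + p_y)·x = 4·M.
Demand: x*(p_x,p_y,M) = 4·M/(4·p_x + p_y), y* = M/(4·p_x + p_y).
Here 4·5.58 + 12 = 34.32, giving x* = 41.0256.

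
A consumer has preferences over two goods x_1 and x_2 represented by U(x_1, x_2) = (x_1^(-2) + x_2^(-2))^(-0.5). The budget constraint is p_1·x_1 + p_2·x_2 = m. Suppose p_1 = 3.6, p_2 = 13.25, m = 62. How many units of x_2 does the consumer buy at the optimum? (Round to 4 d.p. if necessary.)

x_2* = 3.2964

With the ratio pinned down, the budget gives x_1* = m/(p_1 + p_2·(x_2/x_1)) and x_2* = (x_2/x_1)·x_1*.
Numerically x_2/x_1 = 0.647683, so x_1* = 62/(3.6 + 13.25·0.647683) = 5.0896 and x_2* = 0.647683·5.0896 = 3.2964.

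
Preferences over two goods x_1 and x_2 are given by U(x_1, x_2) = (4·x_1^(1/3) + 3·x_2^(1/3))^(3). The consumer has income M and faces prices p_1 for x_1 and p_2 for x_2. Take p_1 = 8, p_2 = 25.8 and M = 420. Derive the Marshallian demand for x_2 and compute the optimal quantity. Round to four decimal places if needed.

x_2* = 4.324

From the CES first-order condition, (4/3)·(x_2/x_1)^(2/3) = p_1/p_2.
Hence x_2/x_1 = ((3/4)·p_1/p_2)^(1/(2/3)), i.e. raised to the 1.5 power.
With the ratio pinned down, the budget gives x_1* = M/(p_1 + p_2·(x_2/x_1)) and x_2* = (x_2/x_1)·x_1*.
Numerically x_2/x_1 = 0.112149, so x_1* = 420/(8 + 25.8·0.112149) = 38.5553 and x_2* = 0.112149·38.5553 = 4.324.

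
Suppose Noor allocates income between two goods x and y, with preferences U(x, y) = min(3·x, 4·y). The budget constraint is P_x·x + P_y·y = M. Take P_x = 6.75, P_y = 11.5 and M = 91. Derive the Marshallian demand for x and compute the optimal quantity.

x* = 5.9187

Demand: x*(P_x,P_y,M) = 4·M/(4·P_x + 3·P_y), y* = 3·M/(4·P_x + 3·P_y).
Here 4·6.75 + 3·11.5 = 61.5, giving x* = 5.9187.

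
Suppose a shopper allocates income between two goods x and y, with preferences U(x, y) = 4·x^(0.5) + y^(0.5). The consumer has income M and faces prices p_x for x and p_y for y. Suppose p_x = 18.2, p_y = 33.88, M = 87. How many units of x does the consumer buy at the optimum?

x* = 4.6249

From the CES first-order condition, 4·(y/x)^(0.5) = p_x/p_y.
Hence y/x = ((1/4)·p_x/p_y)^(1/(0.5)), i.e. raised to the 2 power.
Substitute y = (y/x)·x into the budget: x* = M/(p_x + p_y·(y/x)).
Numerically y/x = 0.018036, so x* = 87/(18.2 + 33.88·0.018036) = 4.6249.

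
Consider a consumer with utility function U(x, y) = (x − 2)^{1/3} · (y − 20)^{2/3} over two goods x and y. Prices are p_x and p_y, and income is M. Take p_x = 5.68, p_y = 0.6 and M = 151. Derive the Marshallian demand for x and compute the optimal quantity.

x* = 9.4906

Let x' = x−2, y' = y−20. MRS = (1/2)·y'/x' = p_x/p_y.
Substituting into the budget: x* = 2 + 1/3·(M − 2·p_x − 20·p_y)/p_x, and y* = 20 + 2/3·(…)/p_y.
Discretionary income = 151 − 2·5.68 − 20·0.6 = 127.64; x* = 2 + 1/3·127.64/5.68 = 9.4906.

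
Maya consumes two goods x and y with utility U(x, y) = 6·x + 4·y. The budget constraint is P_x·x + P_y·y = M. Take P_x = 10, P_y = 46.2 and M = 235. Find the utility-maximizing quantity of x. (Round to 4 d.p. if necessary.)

Linear utility — the consumer picks whichever good has higher MU/price: 6/10 = 0.6 vs 4/46.2 = 0.0866.
x gives more utility per dollar, so spend all income on x: x* = M/P_x, y* = 0.
Numerically: x* = 23.5, y* = 0.

x* = 23.5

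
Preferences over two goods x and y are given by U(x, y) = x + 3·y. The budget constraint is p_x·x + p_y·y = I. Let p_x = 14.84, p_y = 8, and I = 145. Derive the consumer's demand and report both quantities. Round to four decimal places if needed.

y gives more utility per dollar, so spend all income on y: y* = I/p_y, x* = 0.
Numerically: x* = 0, y* = 18.125.

x* = 0, y* = 18.125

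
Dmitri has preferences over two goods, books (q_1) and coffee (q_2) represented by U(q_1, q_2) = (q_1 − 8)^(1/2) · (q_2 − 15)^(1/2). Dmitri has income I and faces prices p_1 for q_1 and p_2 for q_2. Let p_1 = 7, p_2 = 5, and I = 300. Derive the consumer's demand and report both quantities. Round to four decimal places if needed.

MRS = (q_2−15)/(q_1−8). Tangency with p_1/p_2 gives q_2−15 = (p_1/p_2)·(q_1−8).
After buying the subsistence bundle (8, 15), a share 0.5 of the remaining income goes to q_1: q_1* = 8 + 0.5·(I − 8p_1 − 15p_2)/p_1.
Discretionary income = 300 − 8·7 − 15·5 = 169; q_1* = 8 + 0.5·169/7 = 20.0714; q_2* = 15 + 0.5·169/5 = 31.9.

q_1* = 20.0714, q_2* = 31.9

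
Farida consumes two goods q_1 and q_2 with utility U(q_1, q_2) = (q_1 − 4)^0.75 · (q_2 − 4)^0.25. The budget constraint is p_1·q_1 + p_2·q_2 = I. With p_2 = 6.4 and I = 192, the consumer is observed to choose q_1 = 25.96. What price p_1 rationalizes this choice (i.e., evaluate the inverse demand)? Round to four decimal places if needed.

MRS = 3·(q_2−4)/(q_1−4). Tangency with p_1/p_2 gives q_2−4 = (1/3)·(p_1/p_2)·(q_1−4).
After buying the subsistence bundle (4, 4), a share 0.75 of the remaining income goes to q_1: q_1* = 4 + 0.75·(I − 4p_1 − 4p_2)/p_1.
Set q_1* = 25.96 in the demand function and solve for p_1: p_1 = 5.

p_1 = 5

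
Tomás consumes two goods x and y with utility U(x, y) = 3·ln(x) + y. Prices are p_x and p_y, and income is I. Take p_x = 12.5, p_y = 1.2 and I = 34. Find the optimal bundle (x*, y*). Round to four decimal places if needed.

Set MRS = p_x/p_y: (3/x)/1 = p_x/p_y.
So x*(p_x,p_y) = 3·p_y/p_x, independent of income; and y* = (I − 3·p_y)/p_y.
At the given prices: x* = 3·1.2/12.5 = 0.288, and y* = 25.3333.

x* = 0.288, y* = 25.3333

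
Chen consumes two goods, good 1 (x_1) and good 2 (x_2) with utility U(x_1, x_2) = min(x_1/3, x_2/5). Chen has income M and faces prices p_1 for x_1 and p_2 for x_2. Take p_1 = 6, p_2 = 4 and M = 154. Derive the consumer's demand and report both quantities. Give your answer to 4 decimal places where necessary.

x_1* = 12.1579, x_2* = 20.2632

With perfect complements, no substitution: consume in ratio x_1:x_2 = 3:5.
Budget: p_1·x_1 + p_2·(5/3)·x_1 = M, so (3·p_1 + 5·p_2)·x_1 = 3·M.
Demand: x_1*(p_1,p_2,M) = 3·M/(3·p_1 + 5·p_2), x_2* = 5·M/(3·p_1 + 5·p_2).
Here 3·6 + 5·4 = 38, giving x_1* = 12.1579 and x_2* = 20.2632.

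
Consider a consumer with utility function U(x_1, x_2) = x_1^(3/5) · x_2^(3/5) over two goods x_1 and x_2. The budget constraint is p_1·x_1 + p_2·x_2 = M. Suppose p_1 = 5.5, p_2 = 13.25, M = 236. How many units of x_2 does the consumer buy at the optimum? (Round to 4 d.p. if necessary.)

MU_x_1/MU_x_2 = (0.6·x_2)/(0.6·x_1); tangency sets this equal to p_1/p_2.
So 0.6·p_2·x_2 = 0.6·p_1·x_1; combined with the budget, a share 0.5 of income goes to x_1.
Demand: x_1*(p_1,p_2,M) = 0.5·M/p_1 and x_2* = 0.5·M/p_2.
At p_1=5.5, p_2=13.25, M=236: x_2* = 0.5·236/13.25 = 8.9057.

x_2* = 8.9057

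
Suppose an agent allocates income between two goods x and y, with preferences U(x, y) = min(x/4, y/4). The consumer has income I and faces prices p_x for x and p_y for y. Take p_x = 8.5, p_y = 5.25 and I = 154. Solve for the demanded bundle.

Leontief preferences: the optimum is at the kink where x/4 = y/4, i.e. y = x.
Budget: p_x·x + p_y·x = I, so (4·p_x + 4·p_y)·x = 4·I.
Demand: x*(p_x,p_y,I) = 4·I/(4·p_x + 4·p_y), y* = 4·I/(4·p_x + 4·p_y).
Here 4·8.5 + 4·5.25 = 55, giving x* = 11.2 and y* = 11.2.

x* = 11.2, y* = 11.2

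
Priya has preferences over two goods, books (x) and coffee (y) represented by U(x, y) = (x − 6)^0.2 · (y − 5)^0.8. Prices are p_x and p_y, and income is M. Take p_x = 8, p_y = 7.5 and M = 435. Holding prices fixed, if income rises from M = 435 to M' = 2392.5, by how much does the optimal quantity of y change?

Δy* = 208.8

Substituting into the budget: x* = 6 + 0.2·(M − 6·p_x − 5·p_y)/p_x, and y* = 5 + 0.8·(…)/p_y.
Discretionary income = 435 − 6·8 − 5·7.5 = 349.5; y* = 5 + 0.8·349.5/7.5 = 42.28.
At M' = 2392.5: y* = 251.08. Change: 251.08 − 42.28 = 208.8.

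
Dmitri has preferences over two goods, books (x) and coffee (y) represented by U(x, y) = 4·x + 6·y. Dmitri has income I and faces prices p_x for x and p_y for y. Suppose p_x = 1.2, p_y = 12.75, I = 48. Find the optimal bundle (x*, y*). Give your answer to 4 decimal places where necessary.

Linear utility — the consumer picks whichever good has higher MU/price: 4/1.2 = 3.3333 vs 6/12.75 = 0.4706.
x gives more utility per dollar, so spend all income on x: x* = I/p_x, y* = 0.
Numerically: x* = 40, y* = 0.

x* = 40, y* = 0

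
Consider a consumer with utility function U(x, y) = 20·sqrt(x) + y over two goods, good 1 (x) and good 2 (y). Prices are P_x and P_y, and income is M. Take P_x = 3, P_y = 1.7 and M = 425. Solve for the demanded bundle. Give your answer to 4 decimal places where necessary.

x* = 32.1111, y* = 193.3333

Plugging in: x* = (10·1.7/3)² = 32.1111, y* = 193.3333.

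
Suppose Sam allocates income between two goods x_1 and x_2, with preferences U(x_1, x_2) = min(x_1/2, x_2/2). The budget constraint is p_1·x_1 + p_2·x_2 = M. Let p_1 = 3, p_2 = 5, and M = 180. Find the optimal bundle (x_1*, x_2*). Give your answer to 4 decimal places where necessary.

x_1* = 22.5, x_2* = 22.5

Demand: x_1*(p_1,p_2,M) = 2·M/(2·p_1 + 2·p_2), x_2* = 2·M/(2·p_1 + 2·p_2).
Here 2·3 + 2·5 = 16, giving x_1* = 22.5 and x_2* = 22.5.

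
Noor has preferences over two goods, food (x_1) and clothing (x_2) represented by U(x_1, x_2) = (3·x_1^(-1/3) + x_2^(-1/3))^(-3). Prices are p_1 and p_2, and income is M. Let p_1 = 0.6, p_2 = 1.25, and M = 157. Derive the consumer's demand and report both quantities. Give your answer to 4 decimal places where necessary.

x_1* = 171.3548, x_2* = 43.3497

Substitute x_2 = (x_2/x_1)·x_1 into the budget: x_1* = M/(p_1 + p_2·(x_2/x_1)).
Numerically x_2/x_1 = 0.252982, so x_1* = 157/(0.6 + 1.25·0.252982) = 171.3548 and x_2* = 0.252982·171.3548 = 43.3497.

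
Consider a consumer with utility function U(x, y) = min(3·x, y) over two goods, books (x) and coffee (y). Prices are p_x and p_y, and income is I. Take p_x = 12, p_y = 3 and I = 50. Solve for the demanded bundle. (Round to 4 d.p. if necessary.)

Demand: x*(p_x,p_y,I) = I/(p_x + 3·p_y), y* = 3·I/(p_x + 3·p_y).
Here 12 + 3·3 = 21, giving x* = 2.381 and y* = 7.1429.

x* = 2.381, y* = 7.1429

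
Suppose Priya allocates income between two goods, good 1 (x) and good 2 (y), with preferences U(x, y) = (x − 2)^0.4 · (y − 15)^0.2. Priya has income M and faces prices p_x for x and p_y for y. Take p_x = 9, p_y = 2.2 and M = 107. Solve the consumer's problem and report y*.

MRS = 2·(y−15)/(x−2). Tangency with p_x/p_y gives y−15 = (1/2)·(p_x/p_y)·(x−2).
After buying the subsistence bundle (2, 15), a share 2/3 of the remaining income goes to x: x* = 2 + 2/3·(M − 2p_x − 15p_y)/p_x.
Discretionary income = 107 − 2·9 − 15·2.2 = 56; y* = 15 + 1/3·56/2.2 = 23.4848.

y* = 23.4848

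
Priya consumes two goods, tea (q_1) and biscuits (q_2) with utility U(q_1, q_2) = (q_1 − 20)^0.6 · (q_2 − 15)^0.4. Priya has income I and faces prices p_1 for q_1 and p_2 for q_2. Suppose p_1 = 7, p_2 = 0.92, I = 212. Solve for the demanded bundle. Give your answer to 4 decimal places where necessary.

q_1* = 24.9886, q_2* = 40.3043

MRS = (3/2)·(q_2−15)/(q_1−20). Tangency with p_1/p_2 gives q_2−15 = (2/3)·(p_1/p_2)·(q_1−20).
After buying the subsistence bundle (20, 15), a share 0.6 of the remaining income goes to q_1: q_1* = 20 + 0.6·(I − 20p_1 − 15p_2)/p_1.
Discretionary income = 212 − 20·7 − 15·0.92 = 58.2; q_1* = 20 + 0.6·58.2/7 = 24.9886; q_2* = 15 + 0.4·58.2/0.92 = 40.3043.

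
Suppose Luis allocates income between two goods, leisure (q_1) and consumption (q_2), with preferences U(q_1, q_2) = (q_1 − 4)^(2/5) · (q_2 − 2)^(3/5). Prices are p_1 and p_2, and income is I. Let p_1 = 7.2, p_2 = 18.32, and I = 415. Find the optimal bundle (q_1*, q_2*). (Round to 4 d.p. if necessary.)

q_1* = 23.42, q_2* = 13.4485

MRS = (2/3)·(q_2−2)/(q_1−4). Tangency with p_1/p_2 gives q_2−2 = (3/2)·(p_1/p_2)·(q_1−4).
Substituting into the budget: q_1* = 4 + 0.4·(I − 4·p_1 − 2·p_2)/p_1, and q_2* = 2 + 0.6·(…)/p_2.
Discretionary income = 415 − 4·7.2 − 2·18.32 = 349.56; q_1* = 4 + 0.4·349.56/7.2 = 23.42; q_2* = 2 + 0.6·349.56/18.32 = 13.4485.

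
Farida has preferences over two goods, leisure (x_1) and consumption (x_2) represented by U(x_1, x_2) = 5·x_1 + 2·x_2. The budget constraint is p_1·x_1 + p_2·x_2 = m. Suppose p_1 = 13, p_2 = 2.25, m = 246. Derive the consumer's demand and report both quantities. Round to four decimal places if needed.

x_1* = 0, x_2* = 109.3333

Linear utility — the consumer picks whichever good has higher MU/price: 5/13 = 0.3846 vs 2/2.25 = 0.8889.
x_2 gives more utility per dollar, so spend all income on x_2: x_2* = m/p_2, x_1* = 0.
Numerically: x_1* = 0, x_2* = 109.3333.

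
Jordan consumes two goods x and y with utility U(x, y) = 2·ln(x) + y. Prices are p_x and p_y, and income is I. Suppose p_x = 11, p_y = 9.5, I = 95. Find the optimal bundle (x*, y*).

At the given prices: x* = 2·9.5/11 = 1.7273, and y* = 8.

x* = 1.7273, y* = 8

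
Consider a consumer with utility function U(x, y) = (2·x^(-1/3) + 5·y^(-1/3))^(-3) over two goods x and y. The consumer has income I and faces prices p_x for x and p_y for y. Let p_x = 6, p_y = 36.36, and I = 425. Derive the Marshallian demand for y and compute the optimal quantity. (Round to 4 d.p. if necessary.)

y* = 8.8512

MU_x ∝ 2·x^(-4/3), MU_y ∝ 5·y^(-4/3), so MRS = (2/5)·(y/x)^(4/3) = p_x/p_y.
Solve for the ratio: y/x = [(5/2)·p_x/p_y]^(0.75).
Substitute y = (y/x)·x into the budget: x* = I/(p_x + p_y·(y/x)).
Numerically y/x = 0.514755, so x* = 425/(6 + 36.36·0.514755) = 17.195 and y* = 0.514755·17.195 = 8.8512.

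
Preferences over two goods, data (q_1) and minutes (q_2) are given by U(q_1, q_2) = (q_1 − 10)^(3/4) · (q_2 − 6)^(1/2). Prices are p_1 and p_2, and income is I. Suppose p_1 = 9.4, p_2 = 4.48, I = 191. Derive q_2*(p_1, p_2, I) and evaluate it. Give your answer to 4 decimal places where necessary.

This is Cobb-Douglas in (q_1−10, q_2−6): tangency gives 0.75·p_2·(q_2−6) = 0.5·p_1·(q_1−10).
After buying the subsistence bundle (10, 6), a share 0.6 of the remaining income goes to q_1: q_1* = 10 + 0.6·(I − 10p_1 − 6p_2)/p_1.
Discretionary income = 191 − 10·9.4 − 6·4.48 = 70.12; q_2* = 6 + 0.4·70.12/4.48 = 12.2607.

q_2* = 12.2607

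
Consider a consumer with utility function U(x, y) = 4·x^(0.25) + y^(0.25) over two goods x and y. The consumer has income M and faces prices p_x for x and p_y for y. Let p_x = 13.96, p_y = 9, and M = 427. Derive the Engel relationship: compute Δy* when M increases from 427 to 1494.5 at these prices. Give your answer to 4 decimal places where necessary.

MU_x ∝ 4·x^(-0.75), MU_y ∝ y^(-0.75), so MRS = 4·(y/x)^(0.75) = p_x/p_y.
Hence y/x = ((1/4)·p_x/p_y)^(1/(0.75)), i.e. raised to the 4/3 power.
With the ratio pinned down, the budget gives x* = M/(p_x + p_y·(y/x)) and y* = (y/x)·x*.
Numerically y/x = 0.282777, so x* = 427/(13.96 + 9·0.282777) = 25.871 and y* = 0.282777·25.871 = 7.3157.
At M' = 1494.5: y* = 25.605. Change: 25.605 − 7.3157 = 18.2893.

Δy* = 18.2893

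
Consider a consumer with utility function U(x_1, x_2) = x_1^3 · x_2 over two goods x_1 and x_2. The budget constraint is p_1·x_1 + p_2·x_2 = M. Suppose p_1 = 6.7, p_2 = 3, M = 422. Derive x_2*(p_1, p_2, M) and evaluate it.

MU_x_1/MU_x_2 = (3·x_2)/(x_1); tangency sets this equal to p_1/p_2.
So 3·p_2·x_2 = p_1·x_1; combined with the budget, a share 0.75 of income goes to x_1.
Demand: x_1*(p_1,p_2,M) = 0.75·M/p_1 and x_2* = 0.25·M/p_2.
At p_1=6.7, p_2=3, M=422: x_2* = 0.25·422/3 = 35.1667.

x_2* = 35.1667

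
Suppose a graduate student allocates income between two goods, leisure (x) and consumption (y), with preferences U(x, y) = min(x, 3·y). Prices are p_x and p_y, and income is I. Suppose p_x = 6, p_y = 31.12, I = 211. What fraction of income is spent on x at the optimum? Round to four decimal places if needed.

share on x = 0.3664

With perfect complements, no substitution: consume in ratio x:y = 3:1.
Budget: p_x·x + p_y·(1/3)·x = I, so (3·p_x + p_y)·x = 3·I.
Demand: x*(p_x,p_y,I) = 3·I/(3·p_x + p_y), y* = I/(3·p_x + p_y).
Here 3·6 + 31.12 = 49.12, giving x* = 12.8868 and y* = 4.2956.
Expenditure on x: 6·12.8868 = 77.3208; share = 0.3664.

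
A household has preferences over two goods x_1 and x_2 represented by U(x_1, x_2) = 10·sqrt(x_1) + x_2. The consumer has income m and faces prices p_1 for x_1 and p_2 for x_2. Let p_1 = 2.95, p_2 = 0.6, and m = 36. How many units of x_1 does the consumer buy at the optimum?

x_1* = 1.0342

Set MRS = p_1/p_2: 5·x_1^(−1/2) = p_1/p_2.
Solve: √x_1 = 5·p_2/p_1, so x_1*(p_1,p_2) = (5·p_2/p_1)², and x_2* = (m − p_1·x_1*)/p_2.
Plugging in: x_1* = (5·0.6/2.95)² = 1.0342.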